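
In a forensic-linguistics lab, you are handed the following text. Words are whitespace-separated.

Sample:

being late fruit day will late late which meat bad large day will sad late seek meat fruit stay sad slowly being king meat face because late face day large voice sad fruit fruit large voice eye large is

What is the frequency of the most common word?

Frequencies: late:5, fruit:4, large:4, day:3, meat:3, sad:3, being:2, will:2, face:2, voice:2, which:1, bad:1, seek:1, stay:1, slowly:1, king:1, because:1, eye:1, is:1
Most common: 'late' with frequency 5.

5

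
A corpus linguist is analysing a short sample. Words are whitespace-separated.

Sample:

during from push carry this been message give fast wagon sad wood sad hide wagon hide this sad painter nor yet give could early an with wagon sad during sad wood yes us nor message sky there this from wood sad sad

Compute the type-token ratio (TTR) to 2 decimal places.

0.57

N = 42 tokens, V = 24 types.
TTR = V / N = 24 / 42 = 0.57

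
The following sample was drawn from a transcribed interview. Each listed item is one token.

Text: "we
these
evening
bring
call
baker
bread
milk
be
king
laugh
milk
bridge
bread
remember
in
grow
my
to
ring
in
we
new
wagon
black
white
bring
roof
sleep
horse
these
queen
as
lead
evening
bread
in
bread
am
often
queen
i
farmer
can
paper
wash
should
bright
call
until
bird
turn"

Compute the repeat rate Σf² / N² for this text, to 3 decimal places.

0.031

Frequencies: bread:4, in:3, we:2, these:2, evening:2, bring:2, call:2, milk:2, queen:2, baker:1, be:1, king:1, laugh:1, bridge:1, remember:1, grow:1, my:1, to:1, ring:1, new:1, … (20 more, each freq 1)
Σf² = 84; N² = 2704
Repeat rate = 84 / 2704 = 0.031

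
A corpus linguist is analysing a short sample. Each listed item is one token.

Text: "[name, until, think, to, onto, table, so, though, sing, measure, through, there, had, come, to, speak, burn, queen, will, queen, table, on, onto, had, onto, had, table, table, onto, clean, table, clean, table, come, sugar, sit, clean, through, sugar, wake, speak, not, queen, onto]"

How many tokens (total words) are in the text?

44

Tokens: name, until, think, to, onto, table, so, though, sing, measure, through, there, had, come, to, speak, burn, queen, will, queen, table, on, onto, had, onto, had, table, table, onto, clean, table, clean, table, come, sugar, sit, clean, through, sugar, wake, speak, not, queen, onto
N = 44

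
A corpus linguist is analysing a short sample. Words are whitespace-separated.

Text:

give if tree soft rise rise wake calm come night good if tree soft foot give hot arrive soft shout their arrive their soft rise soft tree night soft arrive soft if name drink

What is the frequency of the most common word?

7

Frequencies: soft:7, if:3, tree:3, rise:3, arrive:3, give:2, night:2, their:2, wake:1, calm:1, come:1, good:1, foot:1, hot:1, shout:1, name:1, drink:1
Most common: 'soft' with frequency 7.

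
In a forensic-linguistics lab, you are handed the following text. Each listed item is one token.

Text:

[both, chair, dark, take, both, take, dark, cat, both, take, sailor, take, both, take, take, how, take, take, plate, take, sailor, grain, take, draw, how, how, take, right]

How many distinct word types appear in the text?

Distinct types: {both, cat, chair, dark, draw, grain, how, plate, right, sailor, take}
V = 11

11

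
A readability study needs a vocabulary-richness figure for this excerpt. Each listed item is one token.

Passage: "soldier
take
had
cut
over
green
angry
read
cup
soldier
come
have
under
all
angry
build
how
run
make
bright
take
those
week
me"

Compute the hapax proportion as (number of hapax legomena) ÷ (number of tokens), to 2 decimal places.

Frequencies: soldier:2, take:2, angry:2, had:1, cut:1, over:1, green:1, read:1, cup:1, come:1, have:1, under:1, all:1, build:1, how:1, run:1, make:1, bright:1, those:1, week:1, … (1 more, each freq 1)
Hapax count = 18; token count = 24.
Ratio = 18 / 24 = 0.75

0.75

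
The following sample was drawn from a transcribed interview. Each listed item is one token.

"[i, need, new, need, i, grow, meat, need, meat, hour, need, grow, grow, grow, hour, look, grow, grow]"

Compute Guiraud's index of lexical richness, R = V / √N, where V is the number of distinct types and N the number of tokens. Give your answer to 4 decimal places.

1.6499

N = 18, V = 7.
√N = 4.242641
R = 7 / 4.242641 = 1.6499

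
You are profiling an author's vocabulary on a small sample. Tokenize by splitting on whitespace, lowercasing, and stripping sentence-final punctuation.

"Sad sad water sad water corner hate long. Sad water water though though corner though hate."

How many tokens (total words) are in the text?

16

Tokens: sad, sad, water, sad, water, corner, hate, long, sad, water, water, though, though, corner, though, hate
N = 16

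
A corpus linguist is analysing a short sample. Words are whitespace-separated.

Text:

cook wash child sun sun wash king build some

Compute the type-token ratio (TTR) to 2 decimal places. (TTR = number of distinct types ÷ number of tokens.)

0.78

N = 9 tokens, V = 7 types.
TTR = V / N = 7 / 9 = 0.78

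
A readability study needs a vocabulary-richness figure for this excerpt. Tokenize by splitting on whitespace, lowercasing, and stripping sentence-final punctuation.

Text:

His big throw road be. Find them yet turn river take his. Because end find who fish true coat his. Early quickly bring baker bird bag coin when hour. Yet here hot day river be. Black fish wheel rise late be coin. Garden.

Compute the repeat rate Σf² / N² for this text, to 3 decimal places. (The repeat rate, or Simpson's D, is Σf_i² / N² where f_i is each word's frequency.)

0.035

Frequencies: his:3, be:3, find:2, yet:2, river:2, fish:2, coin:2, big:1, throw:1, road:1, them:1, turn:1, take:1, because:1, end:1, who:1, true:1, coat:1, early:1, quickly:1, … (14 more, each freq 1)
Σf² = 65; N² = 1849
Repeat rate = 65 / 1849 = 0.035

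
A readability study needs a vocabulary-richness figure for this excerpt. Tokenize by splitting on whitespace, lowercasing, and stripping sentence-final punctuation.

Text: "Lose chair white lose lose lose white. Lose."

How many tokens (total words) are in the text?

Tokens: lose, chair, white, lose, lose, lose, white, lose
N = 8

8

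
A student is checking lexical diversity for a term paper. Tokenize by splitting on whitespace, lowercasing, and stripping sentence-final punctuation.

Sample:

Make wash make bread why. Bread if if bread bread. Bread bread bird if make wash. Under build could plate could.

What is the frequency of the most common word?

Frequencies: bread:6, make:3, if:3, wash:2, could:2, why:1, bird:1, under:1, build:1, plate:1
Most common: 'bread' with frequency 6.

6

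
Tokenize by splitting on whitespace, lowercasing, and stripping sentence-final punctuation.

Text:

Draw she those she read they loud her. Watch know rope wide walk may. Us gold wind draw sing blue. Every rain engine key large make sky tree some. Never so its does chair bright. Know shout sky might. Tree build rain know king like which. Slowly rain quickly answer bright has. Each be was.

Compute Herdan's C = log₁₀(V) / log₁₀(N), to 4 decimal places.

N = 55, V = 46.
log₁₀(V) = 1.662758, log₁₀(N) = 1.740363
C = 1.662758 / 1.740363 = 0.9554

0.9554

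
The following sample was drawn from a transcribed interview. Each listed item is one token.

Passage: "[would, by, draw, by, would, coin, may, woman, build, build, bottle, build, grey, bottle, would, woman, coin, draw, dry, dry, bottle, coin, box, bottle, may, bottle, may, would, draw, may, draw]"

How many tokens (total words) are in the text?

31

Tokens: would, by, draw, by, would, coin, may, woman, build, build, bottle, build, grey, bottle, would, woman, coin, draw, dry, dry, bottle, coin, box, bottle, may, bottle, may, would, draw, may, draw
N = 31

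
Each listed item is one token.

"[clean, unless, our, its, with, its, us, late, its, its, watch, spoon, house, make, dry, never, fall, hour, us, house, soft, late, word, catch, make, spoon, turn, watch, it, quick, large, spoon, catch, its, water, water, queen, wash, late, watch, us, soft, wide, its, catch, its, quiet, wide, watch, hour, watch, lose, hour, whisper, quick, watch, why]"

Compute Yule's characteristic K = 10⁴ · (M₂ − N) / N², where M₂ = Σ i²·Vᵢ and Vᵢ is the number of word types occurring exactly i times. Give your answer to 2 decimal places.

350.88

Frequencies: its:7, watch:6, us:3, late:3, spoon:3, hour:3, catch:3, house:2, make:2, soft:2, quick:2, water:2, wide:2, clean:1, unless:1, our:1, with:1, dry:1, never:1, fall:1, … (10 more, each freq 1)
N = 57. Frequency spectrum: V_1=17, V_2=6, V_3=5, V_6=1, V_7=1
M₂ = 1²·17 + 2²·6 + 3²·5 + 6²·1 + 7²·1 = 171
K = 10000 × (171 − 57) / 57² = 350.88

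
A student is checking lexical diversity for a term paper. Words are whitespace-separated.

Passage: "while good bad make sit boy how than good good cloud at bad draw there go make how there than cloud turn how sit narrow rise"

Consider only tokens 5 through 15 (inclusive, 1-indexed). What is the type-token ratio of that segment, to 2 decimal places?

Segment tokens 5–15: sit, boy, how, than, good, good, cloud, at, bad, draw, there
Segment N = 11, segment V = 10.
TTR = 10 / 11 = 0.91

0.91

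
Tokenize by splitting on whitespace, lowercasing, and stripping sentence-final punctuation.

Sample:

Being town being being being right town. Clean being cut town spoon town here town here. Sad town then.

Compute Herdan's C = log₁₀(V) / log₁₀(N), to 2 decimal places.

0.75

N = 19, V = 9.
log₁₀(V) = 0.954243, log₁₀(N) = 1.278754
C = 0.954243 / 1.278754 = 0.75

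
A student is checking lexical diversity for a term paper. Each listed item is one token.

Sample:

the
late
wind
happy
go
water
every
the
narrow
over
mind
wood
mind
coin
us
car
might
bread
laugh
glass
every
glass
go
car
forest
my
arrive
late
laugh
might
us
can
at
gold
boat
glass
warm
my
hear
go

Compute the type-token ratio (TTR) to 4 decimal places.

N = 40 tokens, V = 27 types.
TTR = V / N = 27 / 40 = 0.6750

0.6750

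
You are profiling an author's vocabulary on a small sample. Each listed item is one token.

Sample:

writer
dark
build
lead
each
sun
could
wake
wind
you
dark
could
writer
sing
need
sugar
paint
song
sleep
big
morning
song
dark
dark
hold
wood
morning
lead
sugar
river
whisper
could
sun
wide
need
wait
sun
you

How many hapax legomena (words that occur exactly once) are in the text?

14

Frequencies: dark:4, sun:3, could:3, writer:2, lead:2, you:2, need:2, sugar:2, song:2, morning:2, build:1, each:1, wake:1, wind:1, sing:1, paint:1, sleep:1, big:1, hold:1, wood:1, … (4 more, each freq 1)
Hapax (freq=1): big, build, each, hold, paint, river, sing, sleep, wait, wake, whisper, wide, wind, wood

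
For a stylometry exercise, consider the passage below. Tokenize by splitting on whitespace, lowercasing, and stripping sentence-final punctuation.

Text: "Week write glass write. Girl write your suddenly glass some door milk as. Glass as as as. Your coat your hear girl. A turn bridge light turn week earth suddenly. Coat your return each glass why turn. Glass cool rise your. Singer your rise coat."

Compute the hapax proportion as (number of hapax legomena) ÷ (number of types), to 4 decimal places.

0.5652

Frequencies: your:6, glass:5, as:4, write:3, coat:3, turn:3, week:2, girl:2, suddenly:2, rise:2, some:1, door:1, milk:1, hear:1, a:1, bridge:1, light:1, earth:1, return:1, each:1, … (3 more, each freq 1)
Hapax count = 13; type count = 23.
Ratio = 13 / 23 = 0.5652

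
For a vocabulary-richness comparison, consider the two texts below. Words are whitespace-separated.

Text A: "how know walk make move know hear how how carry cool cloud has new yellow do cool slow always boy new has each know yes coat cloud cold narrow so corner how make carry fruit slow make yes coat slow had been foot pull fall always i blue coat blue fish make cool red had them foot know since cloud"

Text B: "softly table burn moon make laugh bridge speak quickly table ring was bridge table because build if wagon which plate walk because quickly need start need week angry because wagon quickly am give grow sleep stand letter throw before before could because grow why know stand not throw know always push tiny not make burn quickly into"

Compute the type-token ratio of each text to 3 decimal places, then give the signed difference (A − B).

TTR(A) = 35/60 = 0.583
TTR(B) = 38/57 = 0.667
Difference = 0.583 − 0.667 = -0.084

-0.084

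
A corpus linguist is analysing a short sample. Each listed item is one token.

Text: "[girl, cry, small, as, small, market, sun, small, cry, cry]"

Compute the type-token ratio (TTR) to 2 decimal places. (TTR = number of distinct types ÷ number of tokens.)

0.60

N = 10 tokens, V = 6 types.
TTR = V / N = 6 / 10 = 0.60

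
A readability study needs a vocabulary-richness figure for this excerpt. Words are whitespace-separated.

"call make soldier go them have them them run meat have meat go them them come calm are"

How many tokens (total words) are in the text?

18

Tokens: call, make, soldier, go, them, have, them, them, run, meat, have, meat, go, them, them, come, calm, are
N = 18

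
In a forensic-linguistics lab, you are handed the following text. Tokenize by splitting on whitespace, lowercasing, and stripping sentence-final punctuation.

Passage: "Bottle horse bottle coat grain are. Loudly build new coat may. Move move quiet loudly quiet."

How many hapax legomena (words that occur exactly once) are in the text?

Frequencies: bottle:2, coat:2, loudly:2, move:2, quiet:2, horse:1, grain:1, are:1, build:1, new:1, may:1
Hapax (freq=1): are, build, grain, horse, may, new

6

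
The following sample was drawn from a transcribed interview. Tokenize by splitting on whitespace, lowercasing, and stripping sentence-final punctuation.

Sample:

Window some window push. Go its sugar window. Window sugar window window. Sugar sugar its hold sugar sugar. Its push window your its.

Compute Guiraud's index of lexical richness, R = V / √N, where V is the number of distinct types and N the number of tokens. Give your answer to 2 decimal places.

1.67

N = 23, V = 8.
√N = 4.795832
R = 8 / 4.795832 = 1.67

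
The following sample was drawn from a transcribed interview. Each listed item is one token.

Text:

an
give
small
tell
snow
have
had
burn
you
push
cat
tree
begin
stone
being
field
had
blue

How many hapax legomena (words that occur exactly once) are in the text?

16

Frequencies: had:2, an:1, give:1, small:1, tell:1, snow:1, have:1, burn:1, you:1, push:1, cat:1, tree:1, begin:1, stone:1, being:1, field:1, blue:1
Hapax (freq=1): an, begin, being, blue, burn, cat, field, give, have, push, small, snow, stone, tell, tree, you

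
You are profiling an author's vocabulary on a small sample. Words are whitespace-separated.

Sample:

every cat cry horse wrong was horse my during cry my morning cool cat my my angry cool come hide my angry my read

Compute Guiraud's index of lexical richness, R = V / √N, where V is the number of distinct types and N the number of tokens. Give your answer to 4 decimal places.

2.8577

N = 24, V = 14.
√N = 4.898979
R = 14 / 4.898979 = 2.8577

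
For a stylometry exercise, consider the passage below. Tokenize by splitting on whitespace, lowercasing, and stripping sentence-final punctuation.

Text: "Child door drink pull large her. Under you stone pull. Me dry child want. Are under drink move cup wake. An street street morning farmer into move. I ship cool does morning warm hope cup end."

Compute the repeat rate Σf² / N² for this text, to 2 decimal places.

0.04

Frequencies: child:2, drink:2, pull:2, under:2, move:2, cup:2, street:2, morning:2, door:1, large:1, her:1, you:1, stone:1, me:1, dry:1, want:1, are:1, wake:1, an:1, farmer:1, … (8 more, each freq 1)
Σf² = 52; N² = 1296
Repeat rate = 52 / 1296 = 0.04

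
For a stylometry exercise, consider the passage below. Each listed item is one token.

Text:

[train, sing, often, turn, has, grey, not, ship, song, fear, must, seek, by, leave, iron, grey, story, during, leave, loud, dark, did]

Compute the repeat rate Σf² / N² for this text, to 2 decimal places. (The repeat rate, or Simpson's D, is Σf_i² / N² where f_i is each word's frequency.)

Frequencies: grey:2, leave:2, train:1, sing:1, often:1, turn:1, has:1, not:1, ship:1, song:1, fear:1, must:1, seek:1, by:1, iron:1, story:1, during:1, loud:1, dark:1, did:1
Σf² = 26; N² = 484
Repeat rate = 26 / 484 = 0.05

0.05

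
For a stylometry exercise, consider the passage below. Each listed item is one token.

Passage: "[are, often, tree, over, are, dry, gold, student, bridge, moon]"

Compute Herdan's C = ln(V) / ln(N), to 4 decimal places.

0.9542

N = 10, V = 9.
ln(V) = 2.197225, ln(N) = 2.302585
C = 2.197225 / 2.302585 = 0.9542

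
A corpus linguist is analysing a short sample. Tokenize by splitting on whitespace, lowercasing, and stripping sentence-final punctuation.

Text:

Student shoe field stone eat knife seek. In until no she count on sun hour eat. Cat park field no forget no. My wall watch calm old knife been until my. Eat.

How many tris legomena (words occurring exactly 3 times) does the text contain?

Frequencies: eat:3, no:3, field:2, knife:2, until:2, my:2, student:1, shoe:1, stone:1, seek:1, in:1, she:1, count:1, on:1, sun:1, hour:1, cat:1, park:1, forget:1, wall:1, … (4 more, each freq 1)
Words with frequency 3: eat, no

2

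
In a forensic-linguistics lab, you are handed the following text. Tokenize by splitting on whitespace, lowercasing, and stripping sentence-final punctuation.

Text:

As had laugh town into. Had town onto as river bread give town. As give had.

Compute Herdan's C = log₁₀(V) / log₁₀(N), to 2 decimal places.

0.79

N = 16, V = 9.
log₁₀(V) = 0.954243, log₁₀(N) = 1.204120
C = 0.954243 / 1.204120 = 0.79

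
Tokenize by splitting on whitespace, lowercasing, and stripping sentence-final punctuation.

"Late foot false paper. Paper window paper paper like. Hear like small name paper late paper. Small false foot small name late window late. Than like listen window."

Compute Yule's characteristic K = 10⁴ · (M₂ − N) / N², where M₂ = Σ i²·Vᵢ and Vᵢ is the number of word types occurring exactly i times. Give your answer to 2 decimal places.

Frequencies: paper:6, late:4, window:3, like:3, small:3, foot:2, false:2, name:2, hear:1, than:1, listen:1
N = 28. Frequency spectrum: V_1=3, V_2=3, V_3=3, V_4=1, V_6=1
M₂ = 1²·3 + 2²·3 + 3²·3 + 4²·1 + 6²·1 = 94
K = 10000 × (94 − 28) / 28² = 841.84

841.84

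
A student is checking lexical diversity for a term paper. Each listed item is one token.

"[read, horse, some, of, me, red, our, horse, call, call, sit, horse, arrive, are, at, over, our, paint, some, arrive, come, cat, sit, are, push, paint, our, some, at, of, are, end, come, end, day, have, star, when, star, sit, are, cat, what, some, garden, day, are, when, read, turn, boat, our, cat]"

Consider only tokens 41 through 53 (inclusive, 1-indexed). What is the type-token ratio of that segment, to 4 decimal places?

Segment tokens 41–53: are, cat, what, some, garden, day, are, when, read, turn, boat, our, cat
Segment N = 13, segment V = 11.
TTR = 11 / 13 = 0.8462

0.8462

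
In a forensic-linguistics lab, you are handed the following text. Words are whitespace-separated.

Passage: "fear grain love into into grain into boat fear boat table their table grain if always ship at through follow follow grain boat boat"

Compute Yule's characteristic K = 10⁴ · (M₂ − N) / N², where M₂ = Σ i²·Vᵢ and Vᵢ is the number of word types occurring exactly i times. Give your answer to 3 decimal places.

625.000

Frequencies: grain:4, boat:4, into:3, fear:2, table:2, follow:2, love:1, their:1, if:1, always:1, ship:1, at:1, through:1
N = 24. Frequency spectrum: V_1=7, V_2=3, V_3=1, V_4=2
M₂ = 1²·7 + 2²·3 + 3²·1 + 4²·2 = 60
K = 10000 × (60 − 24) / 24² = 625.000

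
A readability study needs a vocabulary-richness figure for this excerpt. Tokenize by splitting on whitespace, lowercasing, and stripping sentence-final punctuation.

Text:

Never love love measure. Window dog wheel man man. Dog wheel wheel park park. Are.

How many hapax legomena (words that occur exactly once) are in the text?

4

Frequencies: wheel:3, love:2, dog:2, man:2, park:2, never:1, measure:1, window:1, are:1
Hapax (freq=1): are, measure, never, window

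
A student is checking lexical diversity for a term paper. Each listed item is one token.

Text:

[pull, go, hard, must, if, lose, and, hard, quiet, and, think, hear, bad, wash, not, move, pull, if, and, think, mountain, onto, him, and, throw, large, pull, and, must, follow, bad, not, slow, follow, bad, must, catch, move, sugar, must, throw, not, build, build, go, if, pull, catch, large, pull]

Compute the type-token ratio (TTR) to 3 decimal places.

0.480

N = 50 tokens, V = 24 types.
TTR = V / N = 24 / 50 = 0.480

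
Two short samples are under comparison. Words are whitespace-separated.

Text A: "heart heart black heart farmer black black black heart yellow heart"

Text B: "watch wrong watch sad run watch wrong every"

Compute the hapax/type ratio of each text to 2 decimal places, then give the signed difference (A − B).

A: hapax=2, V=4, ratio=0.50
B: hapax=3, V=5, ratio=0.60
Difference = 0.50 − 0.60 = -0.10

-0.10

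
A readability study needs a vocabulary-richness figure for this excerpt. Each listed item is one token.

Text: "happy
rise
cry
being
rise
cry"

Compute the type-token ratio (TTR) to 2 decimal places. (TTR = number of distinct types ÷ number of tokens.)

0.67

N = 6 tokens, V = 4 types.
TTR = V / N = 4 / 6 = 0.67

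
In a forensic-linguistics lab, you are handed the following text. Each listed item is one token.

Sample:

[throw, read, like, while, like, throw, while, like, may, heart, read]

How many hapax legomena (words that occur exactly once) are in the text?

Frequencies: like:3, throw:2, read:2, while:2, may:1, heart:1
Hapax (freq=1): heart, may

2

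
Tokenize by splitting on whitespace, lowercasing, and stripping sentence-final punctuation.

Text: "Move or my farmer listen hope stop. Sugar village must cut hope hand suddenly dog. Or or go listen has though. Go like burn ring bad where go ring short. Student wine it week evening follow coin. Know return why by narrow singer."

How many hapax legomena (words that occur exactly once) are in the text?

31

Frequencies: or:3, go:3, listen:2, hope:2, ring:2, move:1, my:1, farmer:1, stop:1, sugar:1, village:1, must:1, cut:1, hand:1, suddenly:1, dog:1, has:1, though:1, like:1, burn:1, … (16 more, each freq 1)
Hapax (freq=1): bad, burn, by, coin, cut, dog, evening, farmer, follow, hand, has, it, know, like, move, must, my, narrow, return, short, singer, stop, student, suddenly, sugar, though, village, week, where, why, wine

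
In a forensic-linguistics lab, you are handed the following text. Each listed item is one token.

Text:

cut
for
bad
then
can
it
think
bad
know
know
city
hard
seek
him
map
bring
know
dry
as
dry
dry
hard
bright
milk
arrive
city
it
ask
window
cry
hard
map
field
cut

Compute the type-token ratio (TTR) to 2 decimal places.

0.68

N = 34 tokens, V = 23 types.
TTR = V / N = 23 / 34 = 0.68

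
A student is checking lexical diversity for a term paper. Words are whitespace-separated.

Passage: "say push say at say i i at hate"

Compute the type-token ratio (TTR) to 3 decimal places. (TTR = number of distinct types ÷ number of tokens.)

0.556

N = 9 tokens, V = 5 types.
TTR = V / N = 5 / 9 = 0.556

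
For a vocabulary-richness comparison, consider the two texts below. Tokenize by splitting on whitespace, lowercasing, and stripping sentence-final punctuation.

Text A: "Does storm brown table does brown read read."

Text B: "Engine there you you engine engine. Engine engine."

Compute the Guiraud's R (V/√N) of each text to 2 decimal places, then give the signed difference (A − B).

0.71

A: V=5, N=8, R=1.77
B: V=3, N=8, R=1.06
Difference = 1.77 − 1.06 = 0.71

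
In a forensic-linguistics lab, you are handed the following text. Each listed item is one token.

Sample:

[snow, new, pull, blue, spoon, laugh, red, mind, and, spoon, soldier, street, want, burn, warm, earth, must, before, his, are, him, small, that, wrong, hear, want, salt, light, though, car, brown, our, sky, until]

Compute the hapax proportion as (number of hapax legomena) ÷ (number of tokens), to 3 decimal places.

0.882

Frequencies: spoon:2, want:2, snow:1, new:1, pull:1, blue:1, laugh:1, red:1, mind:1, and:1, soldier:1, street:1, burn:1, warm:1, earth:1, must:1, before:1, his:1, are:1, him:1, … (12 more, each freq 1)
Hapax count = 30; token count = 34.
Ratio = 30 / 34 = 0.882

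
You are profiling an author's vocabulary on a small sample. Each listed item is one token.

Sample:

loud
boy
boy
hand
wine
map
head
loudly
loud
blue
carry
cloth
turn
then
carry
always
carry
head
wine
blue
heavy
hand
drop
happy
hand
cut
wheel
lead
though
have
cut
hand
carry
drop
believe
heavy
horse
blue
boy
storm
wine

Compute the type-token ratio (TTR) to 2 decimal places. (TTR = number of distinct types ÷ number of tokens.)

N = 41 tokens, V = 24 types.
TTR = V / N = 24 / 41 = 0.59

0.59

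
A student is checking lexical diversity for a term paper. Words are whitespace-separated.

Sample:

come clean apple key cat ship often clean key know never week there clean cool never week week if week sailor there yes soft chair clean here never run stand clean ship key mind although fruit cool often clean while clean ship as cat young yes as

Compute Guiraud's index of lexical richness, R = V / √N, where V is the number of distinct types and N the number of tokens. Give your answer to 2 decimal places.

3.79

N = 47, V = 26.
√N = 6.855655
R = 26 / 6.855655 = 3.79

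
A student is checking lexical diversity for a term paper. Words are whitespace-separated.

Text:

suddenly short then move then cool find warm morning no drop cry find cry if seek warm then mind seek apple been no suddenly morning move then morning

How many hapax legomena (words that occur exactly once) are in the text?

Frequencies: then:4, morning:3, suddenly:2, move:2, find:2, warm:2, no:2, cry:2, seek:2, short:1, cool:1, drop:1, if:1, mind:1, apple:1, been:1
Hapax (freq=1): apple, been, cool, drop, if, mind, short

7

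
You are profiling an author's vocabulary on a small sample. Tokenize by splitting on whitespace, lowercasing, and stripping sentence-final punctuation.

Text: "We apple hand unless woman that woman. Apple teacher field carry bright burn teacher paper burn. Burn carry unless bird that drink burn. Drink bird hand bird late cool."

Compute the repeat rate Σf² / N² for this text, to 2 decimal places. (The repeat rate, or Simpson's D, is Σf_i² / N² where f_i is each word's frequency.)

0.07

Frequencies: burn:4, bird:3, apple:2, hand:2, unless:2, woman:2, that:2, teacher:2, carry:2, drink:2, we:1, field:1, bright:1, paper:1, late:1, cool:1
Σf² = 63; N² = 841
Repeat rate = 63 / 841 = 0.07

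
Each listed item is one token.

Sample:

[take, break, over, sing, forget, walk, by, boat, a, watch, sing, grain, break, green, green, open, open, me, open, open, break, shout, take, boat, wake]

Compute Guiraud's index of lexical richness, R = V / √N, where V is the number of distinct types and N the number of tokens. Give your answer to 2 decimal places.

3.20

N = 25, V = 16.
√N = 5.000000
R = 16 / 5.000000 = 3.20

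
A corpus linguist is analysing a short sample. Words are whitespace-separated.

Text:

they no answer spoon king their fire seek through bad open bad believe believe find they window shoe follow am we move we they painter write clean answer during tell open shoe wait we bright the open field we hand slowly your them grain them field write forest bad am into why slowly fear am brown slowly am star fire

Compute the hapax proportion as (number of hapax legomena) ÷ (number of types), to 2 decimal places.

0.67

Frequencies: am:4, we:4, they:3, bad:3, open:3, slowly:3, answer:2, fire:2, believe:2, shoe:2, write:2, field:2, them:2, no:1, spoon:1, king:1, their:1, seek:1, through:1, find:1, … (19 more, each freq 1)
Hapax count = 26; type count = 39.
Ratio = 26 / 39 = 0.67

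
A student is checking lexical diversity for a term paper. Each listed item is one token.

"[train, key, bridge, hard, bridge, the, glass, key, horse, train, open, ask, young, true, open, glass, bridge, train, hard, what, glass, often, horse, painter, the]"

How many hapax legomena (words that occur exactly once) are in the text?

Frequencies: train:3, bridge:3, glass:3, key:2, hard:2, the:2, horse:2, open:2, ask:1, young:1, true:1, what:1, often:1, painter:1
Hapax (freq=1): ask, often, painter, true, what, young

6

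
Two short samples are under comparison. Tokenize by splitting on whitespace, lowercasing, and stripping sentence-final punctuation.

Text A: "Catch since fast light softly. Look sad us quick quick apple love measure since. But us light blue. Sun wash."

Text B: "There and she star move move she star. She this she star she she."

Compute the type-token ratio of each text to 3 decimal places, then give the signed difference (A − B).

TTR(A) = 16/20 = 0.800
TTR(B) = 6/14 = 0.429
Difference = 0.800 − 0.429 = 0.371

0.371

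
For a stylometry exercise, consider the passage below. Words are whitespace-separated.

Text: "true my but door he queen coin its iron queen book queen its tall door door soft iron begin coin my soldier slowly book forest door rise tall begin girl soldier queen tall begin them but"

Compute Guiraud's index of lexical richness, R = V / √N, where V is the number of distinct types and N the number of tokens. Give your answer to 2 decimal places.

N = 36, V = 19.
√N = 6.000000
R = 19 / 6.000000 = 3.17

3.17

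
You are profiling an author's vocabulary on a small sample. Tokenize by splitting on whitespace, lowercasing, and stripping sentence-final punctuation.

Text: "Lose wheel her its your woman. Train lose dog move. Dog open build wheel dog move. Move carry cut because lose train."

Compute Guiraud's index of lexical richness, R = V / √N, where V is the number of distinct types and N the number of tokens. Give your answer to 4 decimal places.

2.9848

N = 22, V = 14.
√N = 4.690416
R = 14 / 4.690416 = 2.9848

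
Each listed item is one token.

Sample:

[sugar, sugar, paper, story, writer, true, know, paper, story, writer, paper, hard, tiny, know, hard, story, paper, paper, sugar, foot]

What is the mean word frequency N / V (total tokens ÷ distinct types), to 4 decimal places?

N = 20 tokens, V = 9 types.
Mean frequency = N / V = 20 / 9 = 2.2222

2.2222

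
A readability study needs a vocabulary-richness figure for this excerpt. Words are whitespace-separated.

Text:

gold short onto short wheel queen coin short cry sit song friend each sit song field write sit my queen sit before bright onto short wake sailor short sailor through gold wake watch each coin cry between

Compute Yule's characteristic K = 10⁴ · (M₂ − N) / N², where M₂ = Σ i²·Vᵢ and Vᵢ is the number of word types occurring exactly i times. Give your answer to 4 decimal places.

Frequencies: short:5, sit:4, gold:2, onto:2, queen:2, coin:2, cry:2, song:2, each:2, wake:2, sailor:2, wheel:1, friend:1, field:1, write:1, my:1, before:1, bright:1, through:1, watch:1, … (1 more, each freq 1)
N = 37. Frequency spectrum: V_1=10, V_2=9, V_4=1, V_5=1
M₂ = 1²·10 + 2²·9 + 4²·1 + 5²·1 = 87
K = 10000 × (87 − 37) / 37² = 365.2301

365.2301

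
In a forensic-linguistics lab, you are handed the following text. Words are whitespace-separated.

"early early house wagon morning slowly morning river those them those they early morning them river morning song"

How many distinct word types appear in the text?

10

Distinct types: {early, house, morning, river, slowly, song, them, they, those, wagon}
V = 10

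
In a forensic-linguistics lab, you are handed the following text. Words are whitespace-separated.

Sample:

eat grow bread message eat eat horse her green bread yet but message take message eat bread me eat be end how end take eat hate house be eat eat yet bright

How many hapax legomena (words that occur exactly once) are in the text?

Frequencies: eat:8, bread:3, message:3, yet:2, take:2, be:2, end:2, grow:1, horse:1, her:1, green:1, but:1, me:1, how:1, hate:1, house:1, bright:1
Hapax (freq=1): bright, but, green, grow, hate, her, horse, house, how, me

10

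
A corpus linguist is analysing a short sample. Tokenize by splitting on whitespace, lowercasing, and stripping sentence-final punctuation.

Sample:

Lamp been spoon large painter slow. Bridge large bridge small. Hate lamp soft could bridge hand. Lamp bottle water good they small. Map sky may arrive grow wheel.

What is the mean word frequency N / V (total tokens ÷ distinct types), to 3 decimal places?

1.273

N = 28 tokens, V = 22 types.
Mean frequency = N / V = 28 / 22 = 1.273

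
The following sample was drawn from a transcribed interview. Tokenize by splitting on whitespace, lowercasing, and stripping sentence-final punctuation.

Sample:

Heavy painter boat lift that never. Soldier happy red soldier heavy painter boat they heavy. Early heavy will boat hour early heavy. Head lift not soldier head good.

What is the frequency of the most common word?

Frequencies: heavy:5, boat:3, soldier:3, painter:2, lift:2, early:2, head:2, that:1, never:1, happy:1, red:1, they:1, will:1, hour:1, not:1, good:1
Most common: 'heavy' with frequency 5.

5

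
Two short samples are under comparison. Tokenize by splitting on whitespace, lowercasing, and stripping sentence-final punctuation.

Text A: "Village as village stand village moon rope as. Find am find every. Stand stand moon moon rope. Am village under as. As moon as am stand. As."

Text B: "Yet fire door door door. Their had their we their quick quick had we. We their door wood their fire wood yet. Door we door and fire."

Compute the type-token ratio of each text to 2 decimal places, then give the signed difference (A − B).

TTR(A) = 9/27 = 0.33
TTR(B) = 9/27 = 0.33
Difference = 0.33 − 0.33 = 0.00

0.00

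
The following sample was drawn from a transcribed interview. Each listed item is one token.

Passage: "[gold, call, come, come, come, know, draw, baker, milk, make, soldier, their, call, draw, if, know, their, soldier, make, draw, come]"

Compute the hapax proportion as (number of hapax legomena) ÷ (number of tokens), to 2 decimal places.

Frequencies: come:4, draw:3, call:2, know:2, make:2, soldier:2, their:2, gold:1, baker:1, milk:1, if:1
Hapax count = 4; token count = 21.
Ratio = 4 / 21 = 0.19

0.19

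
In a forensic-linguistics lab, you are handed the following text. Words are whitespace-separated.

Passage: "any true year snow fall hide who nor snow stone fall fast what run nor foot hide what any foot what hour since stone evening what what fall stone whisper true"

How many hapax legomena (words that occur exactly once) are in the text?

Frequencies: what:5, fall:3, stone:3, any:2, true:2, snow:2, hide:2, nor:2, foot:2, year:1, who:1, fast:1, run:1, hour:1, since:1, evening:1, whisper:1
Hapax (freq=1): evening, fast, hour, run, since, whisper, who, year

8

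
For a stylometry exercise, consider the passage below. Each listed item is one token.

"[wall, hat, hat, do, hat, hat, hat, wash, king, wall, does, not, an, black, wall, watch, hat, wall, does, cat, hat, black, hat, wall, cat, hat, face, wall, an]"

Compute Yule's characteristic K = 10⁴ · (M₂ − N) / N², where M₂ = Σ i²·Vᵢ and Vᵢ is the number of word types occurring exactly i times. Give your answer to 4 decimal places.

Frequencies: hat:9, wall:6, does:2, an:2, black:2, cat:2, do:1, wash:1, king:1, not:1, watch:1, face:1
N = 29. Frequency spectrum: V_1=6, V_2=4, V_6=1, V_9=1
M₂ = 1²·6 + 2²·4 + 6²·1 + 9²·1 = 139
K = 10000 × (139 − 29) / 29² = 1307.9667

1307.9667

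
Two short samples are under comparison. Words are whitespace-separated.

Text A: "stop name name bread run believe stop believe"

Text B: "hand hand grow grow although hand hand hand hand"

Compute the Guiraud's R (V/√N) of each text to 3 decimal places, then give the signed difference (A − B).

0.768

A: V=5, N=8, R=1.768
B: V=3, N=9, R=1.000
Difference = 1.768 − 1.000 = 0.768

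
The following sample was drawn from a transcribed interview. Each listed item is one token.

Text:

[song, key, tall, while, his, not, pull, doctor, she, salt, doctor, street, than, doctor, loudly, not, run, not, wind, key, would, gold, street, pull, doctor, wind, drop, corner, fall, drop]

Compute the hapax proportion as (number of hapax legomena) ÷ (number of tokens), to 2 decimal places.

0.43

Frequencies: doctor:4, not:3, key:2, pull:2, street:2, wind:2, drop:2, song:1, tall:1, while:1, his:1, she:1, salt:1, than:1, loudly:1, run:1, would:1, gold:1, corner:1, fall:1
Hapax count = 13; token count = 30.
Ratio = 13 / 30 = 0.43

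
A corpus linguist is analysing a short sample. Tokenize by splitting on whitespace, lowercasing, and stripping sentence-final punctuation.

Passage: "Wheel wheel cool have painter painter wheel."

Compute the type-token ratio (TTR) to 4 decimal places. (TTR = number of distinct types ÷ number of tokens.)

0.5714

N = 7 tokens, V = 4 types.
TTR = V / N = 4 / 7 = 0.5714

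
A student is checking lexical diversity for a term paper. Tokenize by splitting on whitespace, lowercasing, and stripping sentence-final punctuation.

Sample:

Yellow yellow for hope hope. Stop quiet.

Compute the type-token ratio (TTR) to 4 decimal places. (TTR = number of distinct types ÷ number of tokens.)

N = 7 tokens, V = 5 types.
TTR = V / N = 5 / 7 = 0.7143

0.7143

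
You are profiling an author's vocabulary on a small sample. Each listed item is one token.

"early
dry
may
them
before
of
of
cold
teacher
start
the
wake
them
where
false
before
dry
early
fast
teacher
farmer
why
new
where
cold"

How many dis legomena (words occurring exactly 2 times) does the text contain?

8

Frequencies: early:2, dry:2, them:2, before:2, of:2, cold:2, teacher:2, where:2, may:1, start:1, the:1, wake:1, false:1, fast:1, farmer:1, why:1, new:1
Words with frequency 2: before, cold, dry, early, of, teacher, them, where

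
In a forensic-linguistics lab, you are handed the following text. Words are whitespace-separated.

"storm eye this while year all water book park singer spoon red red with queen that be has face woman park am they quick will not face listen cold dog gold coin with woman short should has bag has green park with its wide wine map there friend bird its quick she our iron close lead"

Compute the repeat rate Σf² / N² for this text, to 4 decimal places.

0.0268

Frequencies: park:3, with:3, has:3, red:2, face:2, woman:2, quick:2, its:2, storm:1, eye:1, this:1, while:1, year:1, all:1, water:1, book:1, singer:1, spoon:1, queen:1, that:1, … (25 more, each freq 1)
Σf² = 84; N² = 3136
Repeat rate = 84 / 3136 = 0.0268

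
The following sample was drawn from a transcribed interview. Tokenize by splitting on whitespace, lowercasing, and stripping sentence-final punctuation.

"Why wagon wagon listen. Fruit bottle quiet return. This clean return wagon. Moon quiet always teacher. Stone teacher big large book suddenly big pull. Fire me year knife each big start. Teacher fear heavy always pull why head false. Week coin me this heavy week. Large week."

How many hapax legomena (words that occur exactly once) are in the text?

Frequencies: wagon:3, teacher:3, big:3, week:3, why:2, quiet:2, return:2, this:2, always:2, large:2, pull:2, me:2, heavy:2, listen:1, fruit:1, bottle:1, clean:1, moon:1, stone:1, book:1, … (10 more, each freq 1)
Hapax (freq=1): book, bottle, clean, coin, each, false, fear, fire, fruit, head, knife, listen, moon, start, stone, suddenly, year

17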